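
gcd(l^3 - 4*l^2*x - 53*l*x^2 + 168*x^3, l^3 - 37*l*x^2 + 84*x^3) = -l^2 - 4*l*x + 21*x^2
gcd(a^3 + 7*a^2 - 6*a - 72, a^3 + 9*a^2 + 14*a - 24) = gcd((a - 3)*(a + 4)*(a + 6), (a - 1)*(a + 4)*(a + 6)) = a^2 + 10*a + 24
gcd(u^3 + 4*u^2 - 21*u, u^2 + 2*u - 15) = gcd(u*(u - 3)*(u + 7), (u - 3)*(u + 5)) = u - 3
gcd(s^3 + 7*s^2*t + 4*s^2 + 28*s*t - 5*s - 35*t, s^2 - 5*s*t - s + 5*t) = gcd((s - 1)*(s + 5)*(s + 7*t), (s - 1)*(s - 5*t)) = s - 1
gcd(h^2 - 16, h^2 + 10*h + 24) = h + 4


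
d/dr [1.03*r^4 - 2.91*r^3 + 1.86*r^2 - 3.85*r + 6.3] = 4.12*r^3 - 8.73*r^2 + 3.72*r - 3.85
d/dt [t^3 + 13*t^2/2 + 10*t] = 3*t^2 + 13*t + 10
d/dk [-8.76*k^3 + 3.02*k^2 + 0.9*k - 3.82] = -26.28*k^2 + 6.04*k + 0.9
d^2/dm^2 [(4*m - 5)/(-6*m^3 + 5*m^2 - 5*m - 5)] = 2*(-432*m^5 + 1440*m^4 - 1180*m^3 + 1545*m^2 - 1125*m + 350)/(216*m^9 - 540*m^8 + 990*m^7 - 485*m^6 - 75*m^5 + 900*m^4 - 175*m^3 + 375*m + 125)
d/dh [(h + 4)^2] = 2*h + 8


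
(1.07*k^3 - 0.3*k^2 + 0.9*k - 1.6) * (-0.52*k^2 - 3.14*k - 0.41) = -0.5564*k^5 - 3.2038*k^4 + 0.0352999999999999*k^3 - 1.871*k^2 + 4.655*k + 0.656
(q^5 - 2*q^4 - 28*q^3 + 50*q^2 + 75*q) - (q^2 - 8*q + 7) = q^5 - 2*q^4 - 28*q^3 + 49*q^2 + 83*q - 7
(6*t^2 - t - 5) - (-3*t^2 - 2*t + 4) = 9*t^2 + t - 9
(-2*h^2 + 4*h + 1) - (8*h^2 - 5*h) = -10*h^2 + 9*h + 1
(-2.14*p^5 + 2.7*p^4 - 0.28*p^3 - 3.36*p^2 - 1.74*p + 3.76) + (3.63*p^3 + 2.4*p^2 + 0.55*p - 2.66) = -2.14*p^5 + 2.7*p^4 + 3.35*p^3 - 0.96*p^2 - 1.19*p + 1.1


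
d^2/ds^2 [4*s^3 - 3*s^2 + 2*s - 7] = 24*s - 6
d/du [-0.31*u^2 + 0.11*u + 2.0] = 0.11 - 0.62*u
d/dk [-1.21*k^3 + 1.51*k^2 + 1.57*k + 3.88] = -3.63*k^2 + 3.02*k + 1.57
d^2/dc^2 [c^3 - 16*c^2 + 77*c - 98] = 6*c - 32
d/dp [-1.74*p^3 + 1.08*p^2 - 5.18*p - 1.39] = -5.22*p^2 + 2.16*p - 5.18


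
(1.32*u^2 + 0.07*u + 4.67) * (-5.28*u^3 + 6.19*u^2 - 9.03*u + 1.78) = -6.9696*u^5 + 7.8012*u^4 - 36.1439*u^3 + 30.6248*u^2 - 42.0455*u + 8.3126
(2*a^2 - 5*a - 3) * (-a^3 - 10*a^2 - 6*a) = -2*a^5 - 15*a^4 + 41*a^3 + 60*a^2 + 18*a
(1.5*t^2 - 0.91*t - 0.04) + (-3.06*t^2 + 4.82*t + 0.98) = -1.56*t^2 + 3.91*t + 0.94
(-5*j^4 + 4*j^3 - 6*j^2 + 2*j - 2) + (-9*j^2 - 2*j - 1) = -5*j^4 + 4*j^3 - 15*j^2 - 3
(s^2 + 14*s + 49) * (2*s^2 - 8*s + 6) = 2*s^4 + 20*s^3 - 8*s^2 - 308*s + 294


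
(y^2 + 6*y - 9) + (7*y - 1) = y^2 + 13*y - 10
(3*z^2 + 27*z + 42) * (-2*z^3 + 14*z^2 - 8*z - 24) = -6*z^5 - 12*z^4 + 270*z^3 + 300*z^2 - 984*z - 1008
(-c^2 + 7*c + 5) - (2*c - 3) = -c^2 + 5*c + 8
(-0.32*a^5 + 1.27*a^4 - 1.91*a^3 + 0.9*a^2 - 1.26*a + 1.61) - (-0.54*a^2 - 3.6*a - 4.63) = -0.32*a^5 + 1.27*a^4 - 1.91*a^3 + 1.44*a^2 + 2.34*a + 6.24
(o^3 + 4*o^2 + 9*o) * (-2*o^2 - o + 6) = -2*o^5 - 9*o^4 - 16*o^3 + 15*o^2 + 54*o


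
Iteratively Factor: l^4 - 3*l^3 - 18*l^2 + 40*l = (l + 4)*(l^3 - 7*l^2 + 10*l) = (l - 2)*(l + 4)*(l^2 - 5*l) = (l - 5)*(l - 2)*(l + 4)*(l)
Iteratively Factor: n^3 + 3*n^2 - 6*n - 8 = (n + 4)*(n^2 - n - 2) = (n - 2)*(n + 4)*(n + 1)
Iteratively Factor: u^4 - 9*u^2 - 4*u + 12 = (u - 1)*(u^3 + u^2 - 8*u - 12) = (u - 3)*(u - 1)*(u^2 + 4*u + 4) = (u - 3)*(u - 1)*(u + 2)*(u + 2)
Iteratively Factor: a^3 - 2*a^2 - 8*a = (a - 4)*(a^2 + 2*a) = a*(a - 4)*(a + 2)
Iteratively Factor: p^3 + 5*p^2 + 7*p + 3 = (p + 1)*(p^2 + 4*p + 3) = (p + 1)^2*(p + 3)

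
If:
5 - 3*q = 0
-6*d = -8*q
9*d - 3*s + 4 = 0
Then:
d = 20/9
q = 5/3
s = 8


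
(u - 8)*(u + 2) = u^2 - 6*u - 16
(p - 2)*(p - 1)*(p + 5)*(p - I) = p^4 + 2*p^3 - I*p^3 - 13*p^2 - 2*I*p^2 + 10*p + 13*I*p - 10*I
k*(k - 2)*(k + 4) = k^3 + 2*k^2 - 8*k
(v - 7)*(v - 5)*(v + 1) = v^3 - 11*v^2 + 23*v + 35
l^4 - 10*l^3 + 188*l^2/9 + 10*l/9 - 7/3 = (l - 7)*(l - 3)*(l - 1/3)*(l + 1/3)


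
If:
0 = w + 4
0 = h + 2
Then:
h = -2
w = -4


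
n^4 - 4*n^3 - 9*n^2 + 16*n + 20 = (n - 5)*(n - 2)*(n + 1)*(n + 2)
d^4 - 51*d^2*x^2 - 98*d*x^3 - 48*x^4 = (d - 8*x)*(d + x)^2*(d + 6*x)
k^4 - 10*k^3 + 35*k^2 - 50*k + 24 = (k - 4)*(k - 3)*(k - 2)*(k - 1)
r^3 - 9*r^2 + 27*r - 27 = (r - 3)^3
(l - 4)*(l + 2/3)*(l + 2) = l^3 - 4*l^2/3 - 28*l/3 - 16/3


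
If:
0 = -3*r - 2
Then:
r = -2/3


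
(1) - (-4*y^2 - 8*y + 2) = 4*y^2 + 8*y - 1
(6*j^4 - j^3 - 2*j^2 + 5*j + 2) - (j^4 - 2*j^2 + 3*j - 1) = 5*j^4 - j^3 + 2*j + 3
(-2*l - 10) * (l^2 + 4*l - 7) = -2*l^3 - 18*l^2 - 26*l + 70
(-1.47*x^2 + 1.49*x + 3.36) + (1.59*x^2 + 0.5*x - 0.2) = 0.12*x^2 + 1.99*x + 3.16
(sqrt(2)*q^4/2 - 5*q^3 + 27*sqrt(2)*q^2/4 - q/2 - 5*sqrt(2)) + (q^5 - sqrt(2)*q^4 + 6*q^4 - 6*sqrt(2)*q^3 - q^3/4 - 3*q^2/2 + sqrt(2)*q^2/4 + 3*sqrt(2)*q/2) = q^5 - sqrt(2)*q^4/2 + 6*q^4 - 6*sqrt(2)*q^3 - 21*q^3/4 - 3*q^2/2 + 7*sqrt(2)*q^2 - q/2 + 3*sqrt(2)*q/2 - 5*sqrt(2)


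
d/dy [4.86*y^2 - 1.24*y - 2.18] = 9.72*y - 1.24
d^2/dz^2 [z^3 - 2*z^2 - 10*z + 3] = 6*z - 4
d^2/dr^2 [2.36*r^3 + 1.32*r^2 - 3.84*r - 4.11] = 14.16*r + 2.64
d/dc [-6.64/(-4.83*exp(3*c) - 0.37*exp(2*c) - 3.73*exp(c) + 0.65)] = (-96.2136*exp(2*c) - 4.9136*exp(c) - 24.7672)*exp(c)/(4.83*exp(3*c) + 0.37*exp(2*c) + 3.73*exp(c) - 0.65)^2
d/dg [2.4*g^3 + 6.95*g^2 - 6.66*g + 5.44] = 7.2*g^2 + 13.9*g - 6.66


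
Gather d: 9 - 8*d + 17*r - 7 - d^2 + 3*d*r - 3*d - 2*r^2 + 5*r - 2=-d^2 + d*(3*r - 11) - 2*r^2 + 22*r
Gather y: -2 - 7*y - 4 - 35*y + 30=24 - 42*y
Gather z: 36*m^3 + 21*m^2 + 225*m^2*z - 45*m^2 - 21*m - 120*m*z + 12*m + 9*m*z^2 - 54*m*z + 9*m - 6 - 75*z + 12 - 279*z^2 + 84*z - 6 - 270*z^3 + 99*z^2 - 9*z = 36*m^3 - 24*m^2 - 270*z^3 + z^2*(9*m - 180) + z*(225*m^2 - 174*m)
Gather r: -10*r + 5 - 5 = -10*r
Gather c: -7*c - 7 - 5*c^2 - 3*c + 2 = -5*c^2 - 10*c - 5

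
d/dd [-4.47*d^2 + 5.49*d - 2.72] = 5.49 - 8.94*d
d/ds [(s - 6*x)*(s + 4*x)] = 2*s - 2*x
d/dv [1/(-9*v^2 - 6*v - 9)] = 2*(3*v + 1)/(3*(3*v^2 + 2*v + 3)^2)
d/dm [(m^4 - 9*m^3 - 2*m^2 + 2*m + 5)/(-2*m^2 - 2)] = (-2*m^5 + 9*m^4 - 4*m^3 + 29*m^2 + 14*m - 2)/(2*(m^4 + 2*m^2 + 1))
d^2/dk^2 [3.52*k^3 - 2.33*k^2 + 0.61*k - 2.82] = 21.12*k - 4.66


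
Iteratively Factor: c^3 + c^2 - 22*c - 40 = (c - 5)*(c^2 + 6*c + 8) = (c - 5)*(c + 4)*(c + 2)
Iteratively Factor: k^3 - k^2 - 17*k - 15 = (k + 3)*(k^2 - 4*k - 5) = (k - 5)*(k + 3)*(k + 1)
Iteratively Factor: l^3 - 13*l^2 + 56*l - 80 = (l - 5)*(l^2 - 8*l + 16) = (l - 5)*(l - 4)*(l - 4)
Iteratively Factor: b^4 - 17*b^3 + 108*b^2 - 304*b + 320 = (b - 4)*(b^3 - 13*b^2 + 56*b - 80) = (b - 4)^2*(b^2 - 9*b + 20) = (b - 5)*(b - 4)^2*(b - 4)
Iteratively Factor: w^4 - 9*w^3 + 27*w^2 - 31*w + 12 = (w - 3)*(w^3 - 6*w^2 + 9*w - 4) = (w - 3)*(w - 1)*(w^2 - 5*w + 4) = (w - 3)*(w - 1)^2*(w - 4)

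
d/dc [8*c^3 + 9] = 24*c^2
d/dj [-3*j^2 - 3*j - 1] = -6*j - 3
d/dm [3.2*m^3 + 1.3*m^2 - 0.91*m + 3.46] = 9.6*m^2 + 2.6*m - 0.91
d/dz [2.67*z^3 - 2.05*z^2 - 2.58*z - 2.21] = 8.01*z^2 - 4.1*z - 2.58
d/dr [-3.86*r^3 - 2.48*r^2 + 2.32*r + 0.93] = -11.58*r^2 - 4.96*r + 2.32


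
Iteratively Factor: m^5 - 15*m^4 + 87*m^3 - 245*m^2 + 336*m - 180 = (m - 3)*(m^4 - 12*m^3 + 51*m^2 - 92*m + 60) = (m - 3)^2*(m^3 - 9*m^2 + 24*m - 20) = (m - 3)^2*(m - 2)*(m^2 - 7*m + 10) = (m - 5)*(m - 3)^2*(m - 2)*(m - 2)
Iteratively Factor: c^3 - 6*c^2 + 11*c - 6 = (c - 3)*(c^2 - 3*c + 2) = (c - 3)*(c - 1)*(c - 2)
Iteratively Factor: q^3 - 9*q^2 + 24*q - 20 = (q - 2)*(q^2 - 7*q + 10) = (q - 5)*(q - 2)*(q - 2)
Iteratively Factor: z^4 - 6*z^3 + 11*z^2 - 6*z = (z - 2)*(z^3 - 4*z^2 + 3*z) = (z - 2)*(z - 1)*(z^2 - 3*z) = z*(z - 2)*(z - 1)*(z - 3)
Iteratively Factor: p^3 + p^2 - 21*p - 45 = (p + 3)*(p^2 - 2*p - 15) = (p + 3)^2*(p - 5)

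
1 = 1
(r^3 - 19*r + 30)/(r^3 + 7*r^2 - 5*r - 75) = (r - 2)/(r + 5)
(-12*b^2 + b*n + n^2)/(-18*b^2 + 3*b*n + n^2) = (4*b + n)/(6*b + n)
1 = 1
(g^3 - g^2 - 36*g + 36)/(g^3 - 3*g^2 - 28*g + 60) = (g^2 + 5*g - 6)/(g^2 + 3*g - 10)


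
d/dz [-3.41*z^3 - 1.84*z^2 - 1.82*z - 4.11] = -10.23*z^2 - 3.68*z - 1.82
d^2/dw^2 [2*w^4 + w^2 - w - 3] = 24*w^2 + 2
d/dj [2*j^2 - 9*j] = 4*j - 9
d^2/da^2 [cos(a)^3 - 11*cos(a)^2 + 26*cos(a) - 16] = -107*cos(a)/4 + 22*cos(2*a) - 9*cos(3*a)/4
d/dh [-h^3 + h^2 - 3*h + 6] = -3*h^2 + 2*h - 3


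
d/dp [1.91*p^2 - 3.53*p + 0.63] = 3.82*p - 3.53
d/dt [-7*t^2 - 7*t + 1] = -14*t - 7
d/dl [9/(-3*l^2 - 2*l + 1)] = 18*(3*l + 1)/(3*l^2 + 2*l - 1)^2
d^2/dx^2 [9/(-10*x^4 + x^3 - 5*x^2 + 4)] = 18*(-x^2*(40*x^2 - 3*x + 10)^2 + (60*x^2 - 3*x + 5)*(10*x^4 - x^3 + 5*x^2 - 4))/(10*x^4 - x^3 + 5*x^2 - 4)^3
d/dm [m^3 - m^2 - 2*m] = 3*m^2 - 2*m - 2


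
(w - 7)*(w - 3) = w^2 - 10*w + 21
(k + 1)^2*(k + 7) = k^3 + 9*k^2 + 15*k + 7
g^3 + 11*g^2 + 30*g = g*(g + 5)*(g + 6)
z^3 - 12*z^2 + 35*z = z*(z - 7)*(z - 5)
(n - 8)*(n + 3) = n^2 - 5*n - 24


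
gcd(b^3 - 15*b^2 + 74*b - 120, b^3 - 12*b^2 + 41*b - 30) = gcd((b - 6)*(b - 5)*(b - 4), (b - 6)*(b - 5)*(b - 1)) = b^2 - 11*b + 30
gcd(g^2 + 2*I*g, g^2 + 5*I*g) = g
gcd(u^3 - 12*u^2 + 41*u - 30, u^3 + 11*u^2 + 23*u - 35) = u - 1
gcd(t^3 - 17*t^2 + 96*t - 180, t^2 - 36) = t - 6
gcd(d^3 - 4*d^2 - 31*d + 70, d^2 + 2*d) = 1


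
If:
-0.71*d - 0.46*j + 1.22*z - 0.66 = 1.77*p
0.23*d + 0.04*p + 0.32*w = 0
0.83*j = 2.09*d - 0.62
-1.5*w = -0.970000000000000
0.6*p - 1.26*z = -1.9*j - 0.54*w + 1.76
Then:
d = -0.32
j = -1.56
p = -3.32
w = 0.65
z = -5.05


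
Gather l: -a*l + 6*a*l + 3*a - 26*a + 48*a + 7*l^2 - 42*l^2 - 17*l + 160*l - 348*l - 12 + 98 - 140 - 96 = 25*a - 35*l^2 + l*(5*a - 205) - 150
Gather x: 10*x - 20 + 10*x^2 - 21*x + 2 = 10*x^2 - 11*x - 18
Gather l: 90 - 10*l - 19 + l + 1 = 72 - 9*l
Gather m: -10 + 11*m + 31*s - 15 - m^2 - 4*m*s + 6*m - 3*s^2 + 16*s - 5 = -m^2 + m*(17 - 4*s) - 3*s^2 + 47*s - 30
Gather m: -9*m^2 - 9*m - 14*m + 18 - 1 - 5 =-9*m^2 - 23*m + 12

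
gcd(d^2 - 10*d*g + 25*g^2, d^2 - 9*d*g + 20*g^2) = d - 5*g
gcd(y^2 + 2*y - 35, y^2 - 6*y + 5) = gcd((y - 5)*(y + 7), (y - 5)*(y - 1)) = y - 5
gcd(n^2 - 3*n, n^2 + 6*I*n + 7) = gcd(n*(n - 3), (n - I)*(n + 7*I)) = 1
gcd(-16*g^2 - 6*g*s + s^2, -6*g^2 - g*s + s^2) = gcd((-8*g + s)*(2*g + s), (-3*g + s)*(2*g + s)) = 2*g + s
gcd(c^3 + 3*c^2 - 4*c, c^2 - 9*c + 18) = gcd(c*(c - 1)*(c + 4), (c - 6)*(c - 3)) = 1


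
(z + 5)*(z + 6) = z^2 + 11*z + 30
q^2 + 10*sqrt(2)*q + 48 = (q + 4*sqrt(2))*(q + 6*sqrt(2))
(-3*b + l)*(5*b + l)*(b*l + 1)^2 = -15*b^4*l^2 + 2*b^3*l^3 - 30*b^3*l + b^2*l^4 + 4*b^2*l^2 - 15*b^2 + 2*b*l^3 + 2*b*l + l^2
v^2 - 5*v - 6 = (v - 6)*(v + 1)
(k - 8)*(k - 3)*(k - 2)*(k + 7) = k^4 - 6*k^3 - 45*k^2 + 274*k - 336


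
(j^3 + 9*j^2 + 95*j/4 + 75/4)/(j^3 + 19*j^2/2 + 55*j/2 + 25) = (j + 3/2)/(j + 2)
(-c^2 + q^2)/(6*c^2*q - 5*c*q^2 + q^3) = (-c^2 + q^2)/(q*(6*c^2 - 5*c*q + q^2))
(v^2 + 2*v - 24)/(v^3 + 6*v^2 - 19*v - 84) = (v + 6)/(v^2 + 10*v + 21)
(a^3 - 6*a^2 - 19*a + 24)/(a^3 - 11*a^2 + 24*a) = (a^2 + 2*a - 3)/(a*(a - 3))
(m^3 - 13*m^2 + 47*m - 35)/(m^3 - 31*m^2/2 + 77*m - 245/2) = 2*(m - 1)/(2*m - 7)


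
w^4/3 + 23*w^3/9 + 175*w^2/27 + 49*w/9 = w*(w/3 + 1)*(w + 7/3)^2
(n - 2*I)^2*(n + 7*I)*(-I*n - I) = -I*n^4 + 3*n^3 - I*n^3 + 3*n^2 - 24*I*n^2 - 28*n - 24*I*n - 28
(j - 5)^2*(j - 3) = j^3 - 13*j^2 + 55*j - 75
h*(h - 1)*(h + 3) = h^3 + 2*h^2 - 3*h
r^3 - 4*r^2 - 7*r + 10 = (r - 5)*(r - 1)*(r + 2)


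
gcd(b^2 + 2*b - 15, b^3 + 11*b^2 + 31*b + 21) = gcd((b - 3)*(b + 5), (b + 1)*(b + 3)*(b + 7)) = 1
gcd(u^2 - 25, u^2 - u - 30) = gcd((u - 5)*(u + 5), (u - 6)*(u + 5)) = u + 5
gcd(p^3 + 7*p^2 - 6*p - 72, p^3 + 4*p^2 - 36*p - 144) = p^2 + 10*p + 24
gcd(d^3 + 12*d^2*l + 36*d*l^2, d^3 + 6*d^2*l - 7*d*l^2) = d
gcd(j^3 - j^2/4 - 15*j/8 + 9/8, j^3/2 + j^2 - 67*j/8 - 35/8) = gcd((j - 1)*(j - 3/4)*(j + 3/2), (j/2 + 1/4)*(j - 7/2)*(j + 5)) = 1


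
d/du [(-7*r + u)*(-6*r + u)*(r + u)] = 29*r^2 - 24*r*u + 3*u^2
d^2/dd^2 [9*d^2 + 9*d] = 18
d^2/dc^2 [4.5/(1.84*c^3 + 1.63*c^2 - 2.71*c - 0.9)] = (-(49.68*c + 14.67)*(1.84*c^3 + 1.63*c^2 - 2.71*c - 0.9) + 4.5*(5.52*c^2 + 3.26*c - 2.71)*(11.04*c^2 + 6.52*c - 5.42))/(1.84*c^3 + 1.63*c^2 - 2.71*c - 0.9)^3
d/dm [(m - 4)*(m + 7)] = 2*m + 3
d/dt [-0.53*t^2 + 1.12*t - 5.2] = 1.12 - 1.06*t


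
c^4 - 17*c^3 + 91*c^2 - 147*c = c*(c - 7)^2*(c - 3)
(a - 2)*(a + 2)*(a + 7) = a^3 + 7*a^2 - 4*a - 28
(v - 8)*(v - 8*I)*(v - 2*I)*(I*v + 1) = I*v^4 + 11*v^3 - 8*I*v^3 - 88*v^2 - 26*I*v^2 - 16*v + 208*I*v + 128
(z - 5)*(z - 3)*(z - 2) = z^3 - 10*z^2 + 31*z - 30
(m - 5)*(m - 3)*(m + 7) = m^3 - m^2 - 41*m + 105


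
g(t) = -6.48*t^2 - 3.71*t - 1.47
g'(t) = -12.96*t - 3.71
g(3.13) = -76.57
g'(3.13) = -44.27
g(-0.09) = -1.19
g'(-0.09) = -2.54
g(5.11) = -189.63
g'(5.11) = -69.94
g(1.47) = -20.93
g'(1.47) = -22.76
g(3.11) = -75.68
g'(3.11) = -44.02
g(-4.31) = -105.85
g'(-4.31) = 52.15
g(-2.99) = -48.31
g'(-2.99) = 35.04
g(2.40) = -47.70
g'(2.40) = -34.81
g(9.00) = -559.74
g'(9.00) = -120.35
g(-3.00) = -48.66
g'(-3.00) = 35.17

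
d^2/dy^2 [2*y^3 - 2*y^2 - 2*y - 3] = 12*y - 4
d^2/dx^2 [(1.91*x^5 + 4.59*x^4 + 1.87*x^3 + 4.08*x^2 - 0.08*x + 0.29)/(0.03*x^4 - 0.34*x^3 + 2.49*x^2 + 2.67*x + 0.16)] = (6.93889390390723e-18*x^11 + 1.11022302462516e-16*x^10 + 0.253239999999996*x^9 - 12.655188*x^8 + 55.03914*x^7 + 268.9876*x^6 + 367.55205*x^5 + 255.991104*x^4 + 1.41586599999999*x^3 + 5.59007400000002*x^2 + 12.141162*x + 4.180938)/(2.7e-5*x^12 - 0.000918*x^11 + 0.017127*x^10 - 0.184483*x^9 + 1.258569*x^8 - 4.211244*x^7 + 2.644518*x^6 + 41.655483*x^5 + 55.359747*x^4 + 25.390419*x^3 + 3.613104*x^2 + 0.205056*x + 0.004096)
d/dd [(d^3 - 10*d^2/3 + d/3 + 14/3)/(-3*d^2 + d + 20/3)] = (-27*d^4 + 18*d^3 + 159*d^2 - 148*d - 22)/(81*d^4 - 54*d^3 - 351*d^2 + 120*d + 400)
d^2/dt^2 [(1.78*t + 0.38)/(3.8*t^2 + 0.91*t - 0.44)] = ((1.78*t + 0.38)*(7.6*t + 0.91)*(15.2*t + 1.82) - (40.584*t + 6.1276)*(3.8*t^2 + 0.91*t - 0.44))/(3.8*t^2 + 0.91*t - 0.44)^3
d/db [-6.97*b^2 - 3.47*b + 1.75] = -13.94*b - 3.47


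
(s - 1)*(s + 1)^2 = s^3 + s^2 - s - 1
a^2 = a^2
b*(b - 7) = b^2 - 7*b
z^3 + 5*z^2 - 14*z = z*(z - 2)*(z + 7)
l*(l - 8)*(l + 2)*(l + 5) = l^4 - l^3 - 46*l^2 - 80*l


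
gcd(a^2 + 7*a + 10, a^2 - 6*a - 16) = a + 2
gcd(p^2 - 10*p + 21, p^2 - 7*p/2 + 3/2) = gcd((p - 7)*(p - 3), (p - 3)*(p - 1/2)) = p - 3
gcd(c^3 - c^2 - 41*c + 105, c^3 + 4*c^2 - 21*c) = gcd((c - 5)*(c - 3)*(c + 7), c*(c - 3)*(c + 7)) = c^2 + 4*c - 21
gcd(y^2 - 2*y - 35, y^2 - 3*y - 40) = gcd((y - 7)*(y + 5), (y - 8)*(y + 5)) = y + 5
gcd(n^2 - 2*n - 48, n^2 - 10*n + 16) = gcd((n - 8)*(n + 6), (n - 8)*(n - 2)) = n - 8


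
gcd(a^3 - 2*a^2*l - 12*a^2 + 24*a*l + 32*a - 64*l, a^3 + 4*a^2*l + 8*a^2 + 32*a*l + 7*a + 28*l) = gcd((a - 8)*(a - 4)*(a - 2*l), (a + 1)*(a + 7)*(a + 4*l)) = 1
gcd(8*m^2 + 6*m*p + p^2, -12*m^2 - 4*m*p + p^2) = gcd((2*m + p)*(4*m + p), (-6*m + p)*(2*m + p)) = 2*m + p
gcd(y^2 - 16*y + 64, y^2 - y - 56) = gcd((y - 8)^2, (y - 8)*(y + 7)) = y - 8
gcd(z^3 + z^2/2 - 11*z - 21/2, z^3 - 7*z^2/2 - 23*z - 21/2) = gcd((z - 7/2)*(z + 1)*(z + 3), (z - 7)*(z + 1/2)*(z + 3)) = z + 3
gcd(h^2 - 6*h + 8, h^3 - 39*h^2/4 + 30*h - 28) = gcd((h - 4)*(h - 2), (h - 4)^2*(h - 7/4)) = h - 4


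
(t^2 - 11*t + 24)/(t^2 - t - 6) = (t - 8)/(t + 2)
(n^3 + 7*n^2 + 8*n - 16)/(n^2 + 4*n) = n + 3 - 4/n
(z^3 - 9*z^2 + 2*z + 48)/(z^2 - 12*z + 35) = (z^3 - 9*z^2 + 2*z + 48)/(z^2 - 12*z + 35)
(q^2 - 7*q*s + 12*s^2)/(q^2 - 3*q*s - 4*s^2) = (q - 3*s)/(q + s)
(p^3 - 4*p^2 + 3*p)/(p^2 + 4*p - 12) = p*(p^2 - 4*p + 3)/(p^2 + 4*p - 12)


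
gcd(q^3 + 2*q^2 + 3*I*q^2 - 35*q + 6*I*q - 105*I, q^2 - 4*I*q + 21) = q + 3*I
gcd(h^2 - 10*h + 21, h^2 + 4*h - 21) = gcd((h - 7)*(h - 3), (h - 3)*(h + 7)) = h - 3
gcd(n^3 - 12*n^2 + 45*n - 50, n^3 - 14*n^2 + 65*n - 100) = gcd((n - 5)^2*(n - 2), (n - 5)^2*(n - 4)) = n^2 - 10*n + 25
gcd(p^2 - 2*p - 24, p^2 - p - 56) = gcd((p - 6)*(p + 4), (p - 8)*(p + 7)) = 1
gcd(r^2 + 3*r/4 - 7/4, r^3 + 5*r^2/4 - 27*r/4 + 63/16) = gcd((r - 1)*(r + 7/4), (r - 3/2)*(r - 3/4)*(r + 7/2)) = 1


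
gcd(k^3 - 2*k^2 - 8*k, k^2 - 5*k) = k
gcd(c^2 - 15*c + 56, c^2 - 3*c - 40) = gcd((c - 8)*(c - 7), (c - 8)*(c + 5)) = c - 8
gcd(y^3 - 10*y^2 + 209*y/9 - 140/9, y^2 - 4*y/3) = y - 4/3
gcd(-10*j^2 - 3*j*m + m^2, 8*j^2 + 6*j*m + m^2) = 2*j + m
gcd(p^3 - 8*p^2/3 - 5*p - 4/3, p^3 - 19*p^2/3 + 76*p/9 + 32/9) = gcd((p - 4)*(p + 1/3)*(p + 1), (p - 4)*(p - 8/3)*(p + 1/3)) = p^2 - 11*p/3 - 4/3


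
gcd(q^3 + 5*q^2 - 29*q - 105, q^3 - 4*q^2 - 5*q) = q - 5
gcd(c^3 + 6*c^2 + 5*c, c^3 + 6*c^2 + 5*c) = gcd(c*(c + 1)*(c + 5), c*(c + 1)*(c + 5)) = c^3 + 6*c^2 + 5*c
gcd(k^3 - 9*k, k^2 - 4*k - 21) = k + 3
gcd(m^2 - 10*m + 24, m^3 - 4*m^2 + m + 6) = 1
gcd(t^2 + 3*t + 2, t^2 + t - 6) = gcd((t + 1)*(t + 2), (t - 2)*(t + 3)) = 1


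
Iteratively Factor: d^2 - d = (d - 1)*(d)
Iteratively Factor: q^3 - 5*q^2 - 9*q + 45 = (q - 3)*(q^2 - 2*q - 15) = (q - 3)*(q + 3)*(q - 5)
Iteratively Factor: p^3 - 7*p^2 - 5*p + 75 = (p - 5)*(p^2 - 2*p - 15) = (p - 5)*(p + 3)*(p - 5)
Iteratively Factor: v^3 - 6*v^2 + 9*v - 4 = (v - 1)*(v^2 - 5*v + 4) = (v - 1)^2*(v - 4)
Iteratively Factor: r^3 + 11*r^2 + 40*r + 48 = (r + 4)*(r^2 + 7*r + 12) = (r + 3)*(r + 4)*(r + 4)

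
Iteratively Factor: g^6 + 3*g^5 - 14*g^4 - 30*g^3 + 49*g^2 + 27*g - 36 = (g + 4)*(g^5 - g^4 - 10*g^3 + 10*g^2 + 9*g - 9) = (g - 1)*(g + 4)*(g^4 - 10*g^2 + 9) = (g - 3)*(g - 1)*(g + 4)*(g^3 + 3*g^2 - g - 3) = (g - 3)*(g - 1)^2*(g + 4)*(g^2 + 4*g + 3) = (g - 3)*(g - 1)^2*(g + 1)*(g + 4)*(g + 3)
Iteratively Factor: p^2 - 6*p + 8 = (p - 4)*(p - 2)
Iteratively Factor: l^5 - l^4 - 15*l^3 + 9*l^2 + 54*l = (l)*(l^4 - l^3 - 15*l^2 + 9*l + 54) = l*(l - 3)*(l^3 + 2*l^2 - 9*l - 18) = l*(l - 3)*(l + 2)*(l^2 - 9) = l*(l - 3)^2*(l + 2)*(l + 3)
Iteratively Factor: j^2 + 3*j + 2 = (j + 2)*(j + 1)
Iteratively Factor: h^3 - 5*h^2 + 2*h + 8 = (h - 2)*(h^2 - 3*h - 4) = (h - 4)*(h - 2)*(h + 1)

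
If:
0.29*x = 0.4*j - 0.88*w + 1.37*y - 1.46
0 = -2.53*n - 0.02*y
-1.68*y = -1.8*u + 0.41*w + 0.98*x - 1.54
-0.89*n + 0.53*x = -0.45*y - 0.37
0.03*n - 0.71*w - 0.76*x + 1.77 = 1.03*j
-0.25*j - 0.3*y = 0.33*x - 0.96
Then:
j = 5.10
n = 0.04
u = -5.89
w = -9.23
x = 4.04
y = -5.50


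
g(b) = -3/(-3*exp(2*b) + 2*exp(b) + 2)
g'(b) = -3*(6*exp(2*b) - 2*exp(b))/(-3*exp(2*b) + 2*exp(b) + 2)^2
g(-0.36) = -1.55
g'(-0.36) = -1.22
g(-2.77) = -1.42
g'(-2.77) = 0.07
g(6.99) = 0.00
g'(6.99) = -0.00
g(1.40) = 0.08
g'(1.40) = -0.18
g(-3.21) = -1.45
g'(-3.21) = 0.05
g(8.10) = 0.00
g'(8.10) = -0.00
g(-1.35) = -1.29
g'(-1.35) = 0.06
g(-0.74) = -1.32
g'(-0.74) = -0.24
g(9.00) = 0.00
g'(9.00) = 0.00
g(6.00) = 0.00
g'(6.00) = 0.00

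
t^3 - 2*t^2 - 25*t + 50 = (t - 5)*(t - 2)*(t + 5)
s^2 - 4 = (s - 2)*(s + 2)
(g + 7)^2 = g^2 + 14*g + 49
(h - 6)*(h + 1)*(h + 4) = h^3 - h^2 - 26*h - 24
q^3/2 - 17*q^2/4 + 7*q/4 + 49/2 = (q/2 + 1)*(q - 7)*(q - 7/2)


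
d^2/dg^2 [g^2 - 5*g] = 2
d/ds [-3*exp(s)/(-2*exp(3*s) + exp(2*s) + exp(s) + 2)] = 3*((-6*exp(2*s) + 2*exp(s) + 1)*exp(s) + 2*exp(3*s) - exp(2*s) - exp(s) - 2)*exp(s)/(-2*exp(3*s) + exp(2*s) + exp(s) + 2)^2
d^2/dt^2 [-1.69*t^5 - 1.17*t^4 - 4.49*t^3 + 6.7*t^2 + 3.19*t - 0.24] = -33.8*t^3 - 14.04*t^2 - 26.94*t + 13.4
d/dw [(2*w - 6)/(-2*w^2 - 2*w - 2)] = (-w^2 - w + (w - 3)*(2*w + 1) - 1)/(w^2 + w + 1)^2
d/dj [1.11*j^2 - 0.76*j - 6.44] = 2.22*j - 0.76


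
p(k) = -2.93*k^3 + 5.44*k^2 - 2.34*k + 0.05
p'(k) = -8.79*k^2 + 10.88*k - 2.34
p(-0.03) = 0.13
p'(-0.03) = -2.67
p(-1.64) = 31.44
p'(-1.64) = -43.82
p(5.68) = -374.66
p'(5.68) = -224.13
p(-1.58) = 28.88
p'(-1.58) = -41.47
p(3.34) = -56.25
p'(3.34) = -64.06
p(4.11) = -121.09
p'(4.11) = -106.10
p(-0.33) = 1.52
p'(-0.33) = -6.89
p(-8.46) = 2183.30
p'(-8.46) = -723.50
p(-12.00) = 5874.53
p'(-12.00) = -1398.66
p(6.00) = -451.03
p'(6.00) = -253.50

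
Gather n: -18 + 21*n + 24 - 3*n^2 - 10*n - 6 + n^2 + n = -2*n^2 + 12*n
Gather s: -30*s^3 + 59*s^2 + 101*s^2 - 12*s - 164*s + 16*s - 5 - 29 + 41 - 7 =-30*s^3 + 160*s^2 - 160*s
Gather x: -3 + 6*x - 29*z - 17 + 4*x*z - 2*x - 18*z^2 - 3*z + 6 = x*(4*z + 4) - 18*z^2 - 32*z - 14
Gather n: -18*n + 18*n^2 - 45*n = 18*n^2 - 63*n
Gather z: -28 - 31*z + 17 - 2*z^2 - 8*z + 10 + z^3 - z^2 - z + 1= z^3 - 3*z^2 - 40*z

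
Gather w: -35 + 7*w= 7*w - 35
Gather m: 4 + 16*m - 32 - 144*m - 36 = -128*m - 64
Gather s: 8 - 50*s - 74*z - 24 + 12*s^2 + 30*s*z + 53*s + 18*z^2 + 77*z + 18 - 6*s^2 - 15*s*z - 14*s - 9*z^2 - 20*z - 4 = 6*s^2 + s*(15*z - 11) + 9*z^2 - 17*z - 2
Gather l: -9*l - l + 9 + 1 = 10 - 10*l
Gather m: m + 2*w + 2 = m + 2*w + 2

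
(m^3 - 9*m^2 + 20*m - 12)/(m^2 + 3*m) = (m^3 - 9*m^2 + 20*m - 12)/(m*(m + 3))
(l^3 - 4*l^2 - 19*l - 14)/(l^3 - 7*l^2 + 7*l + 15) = (l^2 - 5*l - 14)/(l^2 - 8*l + 15)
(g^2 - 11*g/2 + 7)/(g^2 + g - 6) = (g - 7/2)/(g + 3)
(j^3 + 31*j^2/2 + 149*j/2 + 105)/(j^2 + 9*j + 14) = (j^2 + 17*j/2 + 15)/(j + 2)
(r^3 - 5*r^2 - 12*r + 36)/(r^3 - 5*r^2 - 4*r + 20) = (r^2 - 3*r - 18)/(r^2 - 3*r - 10)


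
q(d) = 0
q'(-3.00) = 0.00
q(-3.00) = 0.00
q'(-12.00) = 0.00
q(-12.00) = 0.00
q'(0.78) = 0.00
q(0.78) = 0.00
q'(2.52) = 0.00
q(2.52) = 0.00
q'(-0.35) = 0.00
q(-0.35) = 0.00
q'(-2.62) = 0.00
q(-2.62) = 0.00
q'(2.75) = 0.00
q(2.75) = 0.00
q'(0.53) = 0.00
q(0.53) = 0.00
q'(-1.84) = 0.00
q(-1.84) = 0.00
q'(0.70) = 0.00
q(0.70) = 0.00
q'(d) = 0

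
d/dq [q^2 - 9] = 2*q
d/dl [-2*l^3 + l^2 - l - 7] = -6*l^2 + 2*l - 1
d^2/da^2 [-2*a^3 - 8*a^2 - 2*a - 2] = -12*a - 16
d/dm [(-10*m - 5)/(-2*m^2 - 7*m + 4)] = 5*(-4*m^2 - 4*m - 15)/(4*m^4 + 28*m^3 + 33*m^2 - 56*m + 16)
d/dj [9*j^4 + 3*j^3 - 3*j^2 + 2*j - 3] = 36*j^3 + 9*j^2 - 6*j + 2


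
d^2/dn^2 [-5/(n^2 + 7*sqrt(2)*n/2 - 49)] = 20*(4*n^2 + 14*sqrt(2)*n - (4*n + 7*sqrt(2))^2 - 196)/(2*n^2 + 7*sqrt(2)*n - 98)^3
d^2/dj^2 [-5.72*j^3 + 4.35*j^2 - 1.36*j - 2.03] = 8.7 - 34.32*j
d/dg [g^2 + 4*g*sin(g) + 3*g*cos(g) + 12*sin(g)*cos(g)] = -3*g*sin(g) + 4*g*cos(g) + 2*g + 4*sin(g) + 3*cos(g) + 12*cos(2*g)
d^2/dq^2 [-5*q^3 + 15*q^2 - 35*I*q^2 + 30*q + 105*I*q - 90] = -30*q + 30 - 70*I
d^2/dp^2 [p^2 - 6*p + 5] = 2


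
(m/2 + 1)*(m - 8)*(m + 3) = m^3/2 - 3*m^2/2 - 17*m - 24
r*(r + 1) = r^2 + r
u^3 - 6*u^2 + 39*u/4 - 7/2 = (u - 7/2)*(u - 2)*(u - 1/2)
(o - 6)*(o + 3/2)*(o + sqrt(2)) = o^3 - 9*o^2/2 + sqrt(2)*o^2 - 9*o - 9*sqrt(2)*o/2 - 9*sqrt(2)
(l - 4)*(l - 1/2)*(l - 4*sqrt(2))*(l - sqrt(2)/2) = l^4 - 9*sqrt(2)*l^3/2 - 9*l^3/2 + 6*l^2 + 81*sqrt(2)*l^2/4 - 18*l - 9*sqrt(2)*l + 8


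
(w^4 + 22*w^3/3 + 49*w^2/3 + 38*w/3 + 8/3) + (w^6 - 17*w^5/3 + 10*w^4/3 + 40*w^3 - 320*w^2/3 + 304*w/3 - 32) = w^6 - 17*w^5/3 + 13*w^4/3 + 142*w^3/3 - 271*w^2/3 + 114*w - 88/3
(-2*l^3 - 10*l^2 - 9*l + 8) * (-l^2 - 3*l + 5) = 2*l^5 + 16*l^4 + 29*l^3 - 31*l^2 - 69*l + 40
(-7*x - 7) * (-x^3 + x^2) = 7*x^4 - 7*x^2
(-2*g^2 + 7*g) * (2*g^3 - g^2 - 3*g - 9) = -4*g^5 + 16*g^4 - g^3 - 3*g^2 - 63*g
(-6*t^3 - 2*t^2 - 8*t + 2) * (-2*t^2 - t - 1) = 12*t^5 + 10*t^4 + 24*t^3 + 6*t^2 + 6*t - 2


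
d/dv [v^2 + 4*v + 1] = 2*v + 4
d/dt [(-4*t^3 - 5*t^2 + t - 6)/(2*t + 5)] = (-16*t^3 - 70*t^2 - 50*t + 17)/(4*t^2 + 20*t + 25)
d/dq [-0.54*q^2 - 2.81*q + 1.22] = -1.08*q - 2.81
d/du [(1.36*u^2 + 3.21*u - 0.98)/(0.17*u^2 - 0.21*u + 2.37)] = (-0.8313*u^2 + 6.7796*u + 7.4019)/(0.0289*u^4 - 0.0714*u^3 + 0.8499*u^2 - 0.9954*u + 5.6169)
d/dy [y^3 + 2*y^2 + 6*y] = 3*y^2 + 4*y + 6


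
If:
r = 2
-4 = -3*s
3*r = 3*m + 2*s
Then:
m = 10/9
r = 2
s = 4/3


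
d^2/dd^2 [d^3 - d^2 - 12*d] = 6*d - 2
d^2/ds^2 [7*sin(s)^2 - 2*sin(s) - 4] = 2*sin(s) + 14*cos(2*s)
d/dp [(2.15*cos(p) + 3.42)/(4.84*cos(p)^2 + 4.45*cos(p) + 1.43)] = (10.406*cos(p)^2 + 33.1056*cos(p) + 12.1445)*sin(p)/(23.4256*cos(p)^4 + 43.076*cos(p)^3 + 33.6449*cos(p)^2 + 12.727*cos(p) + 2.0449)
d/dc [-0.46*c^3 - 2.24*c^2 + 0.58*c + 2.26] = -1.38*c^2 - 4.48*c + 0.58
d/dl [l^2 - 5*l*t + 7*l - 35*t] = 2*l - 5*t + 7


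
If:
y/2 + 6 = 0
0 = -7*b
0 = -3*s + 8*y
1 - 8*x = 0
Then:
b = 0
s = -32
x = 1/8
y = -12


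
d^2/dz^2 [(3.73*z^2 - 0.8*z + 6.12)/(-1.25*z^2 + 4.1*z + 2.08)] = (-35.7325*z^3 - 115.563*z^2 + 200.67*z - 283.498144)/(1.953125*z^6 - 19.21875*z^5 + 53.2875*z^4 - 4.96099999999998*z^3 - 88.6704*z^2 - 53.21472*z - 8.998912)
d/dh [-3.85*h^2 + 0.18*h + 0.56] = 0.18 - 7.7*h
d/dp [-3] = 0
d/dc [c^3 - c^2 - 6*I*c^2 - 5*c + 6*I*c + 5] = 3*c^2 - 2*c - 12*I*c - 5 + 6*I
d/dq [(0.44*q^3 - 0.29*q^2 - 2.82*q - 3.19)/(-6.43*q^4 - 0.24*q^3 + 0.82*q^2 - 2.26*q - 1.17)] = (2.8292*q^6 - 3.7294*q^5 - 54.1066*q^4 - 85.3892*q^3 - 0.8734*q^2 + 5.9102*q - 3.91)/(41.3449*q^8 + 3.0864*q^7 - 10.4876*q^6 + 28.67*q^5 + 16.8034*q^4 - 3.1448*q^3 + 3.1888*q^2 + 5.2884*q + 1.3689)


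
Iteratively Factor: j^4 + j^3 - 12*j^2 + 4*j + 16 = (j - 2)*(j^3 + 3*j^2 - 6*j - 8) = (j - 2)^2*(j^2 + 5*j + 4) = (j - 2)^2*(j + 4)*(j + 1)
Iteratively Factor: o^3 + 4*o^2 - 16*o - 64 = (o + 4)*(o^2 - 16) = (o + 4)^2*(o - 4)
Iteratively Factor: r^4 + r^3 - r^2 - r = (r + 1)*(r^3 - r) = (r - 1)*(r + 1)*(r^2 + r) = (r - 1)*(r + 1)^2*(r)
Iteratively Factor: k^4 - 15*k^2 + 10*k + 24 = (k - 3)*(k^3 + 3*k^2 - 6*k - 8) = (k - 3)*(k + 4)*(k^2 - k - 2) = (k - 3)*(k - 2)*(k + 4)*(k + 1)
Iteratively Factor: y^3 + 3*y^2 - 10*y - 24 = (y + 4)*(y^2 - y - 6) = (y - 3)*(y + 4)*(y + 2)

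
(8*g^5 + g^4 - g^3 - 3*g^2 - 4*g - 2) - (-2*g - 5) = 8*g^5 + g^4 - g^3 - 3*g^2 - 2*g + 3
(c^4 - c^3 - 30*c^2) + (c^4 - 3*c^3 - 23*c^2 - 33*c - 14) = 2*c^4 - 4*c^3 - 53*c^2 - 33*c - 14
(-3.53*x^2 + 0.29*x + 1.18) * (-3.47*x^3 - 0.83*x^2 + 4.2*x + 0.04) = 12.2491*x^5 + 1.9236*x^4 - 19.1613*x^3 + 0.0974*x^2 + 4.9676*x + 0.0472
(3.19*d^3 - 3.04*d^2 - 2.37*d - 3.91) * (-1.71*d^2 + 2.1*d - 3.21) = -5.4549*d^5 + 11.8974*d^4 - 12.5712*d^3 + 11.4675*d^2 - 0.6033*d + 12.5511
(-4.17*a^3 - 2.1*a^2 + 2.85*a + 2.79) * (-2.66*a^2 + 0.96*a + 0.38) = 11.0922*a^5 + 1.5828*a^4 - 11.1816*a^3 - 5.4834*a^2 + 3.7614*a + 1.0602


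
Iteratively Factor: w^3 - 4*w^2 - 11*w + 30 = (w + 3)*(w^2 - 7*w + 10) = (w - 2)*(w + 3)*(w - 5)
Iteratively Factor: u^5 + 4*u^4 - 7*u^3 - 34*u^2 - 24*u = (u + 4)*(u^4 - 7*u^2 - 6*u) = u*(u + 4)*(u^3 - 7*u - 6) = u*(u - 3)*(u + 4)*(u^2 + 3*u + 2) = u*(u - 3)*(u + 1)*(u + 4)*(u + 2)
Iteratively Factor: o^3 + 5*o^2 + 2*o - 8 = (o - 1)*(o^2 + 6*o + 8) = (o - 1)*(o + 2)*(o + 4)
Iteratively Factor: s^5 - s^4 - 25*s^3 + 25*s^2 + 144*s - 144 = (s + 4)*(s^4 - 5*s^3 - 5*s^2 + 45*s - 36) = (s - 3)*(s + 4)*(s^3 - 2*s^2 - 11*s + 12) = (s - 3)*(s + 3)*(s + 4)*(s^2 - 5*s + 4) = (s - 3)*(s - 1)*(s + 3)*(s + 4)*(s - 4)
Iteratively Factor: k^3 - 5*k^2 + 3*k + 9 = (k - 3)*(k^2 - 2*k - 3) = (k - 3)^2*(k + 1)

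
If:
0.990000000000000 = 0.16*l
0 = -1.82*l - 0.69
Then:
No Solution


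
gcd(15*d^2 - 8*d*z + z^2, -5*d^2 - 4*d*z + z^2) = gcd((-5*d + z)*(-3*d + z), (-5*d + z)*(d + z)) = -5*d + z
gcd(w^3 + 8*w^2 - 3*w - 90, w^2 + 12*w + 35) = w + 5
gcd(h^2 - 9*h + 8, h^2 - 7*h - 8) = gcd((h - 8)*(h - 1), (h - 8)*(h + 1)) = h - 8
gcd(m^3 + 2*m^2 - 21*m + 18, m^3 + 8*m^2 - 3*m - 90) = m^2 + 3*m - 18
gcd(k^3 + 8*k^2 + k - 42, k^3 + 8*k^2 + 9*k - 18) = k + 3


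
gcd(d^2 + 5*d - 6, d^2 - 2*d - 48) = d + 6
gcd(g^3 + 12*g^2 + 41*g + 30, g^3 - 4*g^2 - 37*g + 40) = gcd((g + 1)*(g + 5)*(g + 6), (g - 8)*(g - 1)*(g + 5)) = g + 5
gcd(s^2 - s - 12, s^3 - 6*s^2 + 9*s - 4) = s - 4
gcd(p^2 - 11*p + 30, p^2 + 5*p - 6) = 1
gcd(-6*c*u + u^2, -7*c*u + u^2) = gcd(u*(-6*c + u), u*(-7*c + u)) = u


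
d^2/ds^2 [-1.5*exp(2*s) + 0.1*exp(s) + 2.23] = (0.1 - 6.0*exp(s))*exp(s)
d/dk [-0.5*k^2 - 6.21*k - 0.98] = -1.0*k - 6.21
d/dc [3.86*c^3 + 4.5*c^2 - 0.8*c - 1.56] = 11.58*c^2 + 9.0*c - 0.8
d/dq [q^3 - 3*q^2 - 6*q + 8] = 3*q^2 - 6*q - 6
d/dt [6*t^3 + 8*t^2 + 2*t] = 18*t^2 + 16*t + 2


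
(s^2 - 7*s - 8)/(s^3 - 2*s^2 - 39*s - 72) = (s + 1)/(s^2 + 6*s + 9)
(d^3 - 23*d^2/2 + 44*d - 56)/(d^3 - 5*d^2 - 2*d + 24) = (d^2 - 15*d/2 + 14)/(d^2 - d - 6)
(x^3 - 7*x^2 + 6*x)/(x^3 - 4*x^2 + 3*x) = (x - 6)/(x - 3)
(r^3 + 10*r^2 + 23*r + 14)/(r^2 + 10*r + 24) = (r^3 + 10*r^2 + 23*r + 14)/(r^2 + 10*r + 24)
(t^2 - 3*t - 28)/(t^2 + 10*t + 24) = (t - 7)/(t + 6)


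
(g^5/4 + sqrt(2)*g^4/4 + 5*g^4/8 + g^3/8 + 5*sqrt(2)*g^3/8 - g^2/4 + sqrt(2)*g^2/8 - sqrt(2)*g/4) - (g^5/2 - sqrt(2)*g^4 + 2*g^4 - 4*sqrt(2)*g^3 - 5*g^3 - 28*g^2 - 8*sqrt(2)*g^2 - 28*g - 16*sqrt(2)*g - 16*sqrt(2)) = -g^5/4 - 11*g^4/8 + 5*sqrt(2)*g^4/4 + 41*g^3/8 + 37*sqrt(2)*g^3/8 + 65*sqrt(2)*g^2/8 + 111*g^2/4 + 63*sqrt(2)*g/4 + 28*g + 16*sqrt(2)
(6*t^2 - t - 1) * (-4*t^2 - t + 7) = -24*t^4 - 2*t^3 + 47*t^2 - 6*t - 7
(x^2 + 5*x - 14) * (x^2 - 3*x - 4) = x^4 + 2*x^3 - 33*x^2 + 22*x + 56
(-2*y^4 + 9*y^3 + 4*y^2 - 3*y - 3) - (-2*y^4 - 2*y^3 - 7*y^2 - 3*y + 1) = 11*y^3 + 11*y^2 - 4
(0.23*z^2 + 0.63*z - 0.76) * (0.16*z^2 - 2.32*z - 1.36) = 0.0368*z^4 - 0.4328*z^3 - 1.896*z^2 + 0.9064*z + 1.0336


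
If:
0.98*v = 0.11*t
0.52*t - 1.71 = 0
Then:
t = 3.29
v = 0.37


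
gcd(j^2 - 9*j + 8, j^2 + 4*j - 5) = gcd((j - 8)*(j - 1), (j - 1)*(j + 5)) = j - 1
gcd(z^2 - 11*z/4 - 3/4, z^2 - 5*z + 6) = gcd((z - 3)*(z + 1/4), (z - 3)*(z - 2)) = z - 3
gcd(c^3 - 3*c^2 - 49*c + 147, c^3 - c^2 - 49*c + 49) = c^2 - 49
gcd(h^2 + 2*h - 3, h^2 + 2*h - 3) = h^2 + 2*h - 3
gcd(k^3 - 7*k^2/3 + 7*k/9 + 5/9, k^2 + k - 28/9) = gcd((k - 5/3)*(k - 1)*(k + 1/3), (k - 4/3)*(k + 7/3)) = 1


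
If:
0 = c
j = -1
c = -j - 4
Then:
No Solution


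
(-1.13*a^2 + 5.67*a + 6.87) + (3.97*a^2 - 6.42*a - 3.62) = 2.84*a^2 - 0.75*a + 3.25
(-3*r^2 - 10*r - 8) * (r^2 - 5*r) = -3*r^4 + 5*r^3 + 42*r^2 + 40*r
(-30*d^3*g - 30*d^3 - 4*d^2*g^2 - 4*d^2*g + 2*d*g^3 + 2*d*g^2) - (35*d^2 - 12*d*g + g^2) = -30*d^3*g - 30*d^3 - 4*d^2*g^2 - 4*d^2*g - 35*d^2 + 2*d*g^3 + 2*d*g^2 + 12*d*g - g^2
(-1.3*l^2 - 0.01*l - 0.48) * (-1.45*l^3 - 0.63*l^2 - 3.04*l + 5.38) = 1.885*l^5 + 0.8335*l^4 + 4.6543*l^3 - 6.6612*l^2 + 1.4054*l - 2.5824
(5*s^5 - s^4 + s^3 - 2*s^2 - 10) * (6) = 30*s^5 - 6*s^4 + 6*s^3 - 12*s^2 - 60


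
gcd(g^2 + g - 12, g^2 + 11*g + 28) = g + 4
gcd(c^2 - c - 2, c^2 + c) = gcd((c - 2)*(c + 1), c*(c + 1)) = c + 1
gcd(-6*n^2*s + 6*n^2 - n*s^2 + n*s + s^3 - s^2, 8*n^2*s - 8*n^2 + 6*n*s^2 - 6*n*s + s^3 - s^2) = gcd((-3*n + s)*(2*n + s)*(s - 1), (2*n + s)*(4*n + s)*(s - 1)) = 2*n*s - 2*n + s^2 - s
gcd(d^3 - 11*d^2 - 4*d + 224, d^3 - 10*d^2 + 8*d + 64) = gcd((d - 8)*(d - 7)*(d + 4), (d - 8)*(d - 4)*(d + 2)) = d - 8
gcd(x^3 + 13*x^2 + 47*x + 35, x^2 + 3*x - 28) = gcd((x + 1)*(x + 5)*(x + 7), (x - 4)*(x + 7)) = x + 7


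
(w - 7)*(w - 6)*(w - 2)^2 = w^4 - 17*w^3 + 98*w^2 - 220*w + 168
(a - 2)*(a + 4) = a^2 + 2*a - 8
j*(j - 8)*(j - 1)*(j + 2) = j^4 - 7*j^3 - 10*j^2 + 16*j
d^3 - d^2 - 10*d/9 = d*(d - 5/3)*(d + 2/3)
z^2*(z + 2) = z^3 + 2*z^2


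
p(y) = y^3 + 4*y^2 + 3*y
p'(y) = 3*y^2 + 8*y + 3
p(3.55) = 105.80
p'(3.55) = 69.21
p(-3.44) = -3.69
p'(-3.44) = 10.98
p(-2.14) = 2.10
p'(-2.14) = -0.38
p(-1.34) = 0.76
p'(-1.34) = -2.33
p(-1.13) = 0.27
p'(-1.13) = -2.21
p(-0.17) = -0.40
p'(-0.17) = 1.73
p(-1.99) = 1.99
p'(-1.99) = -1.04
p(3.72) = 117.99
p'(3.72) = 74.28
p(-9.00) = -432.00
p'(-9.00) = 174.00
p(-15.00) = -2520.00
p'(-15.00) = 558.00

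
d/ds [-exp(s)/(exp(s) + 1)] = -1/(4*cosh(s/2)^2)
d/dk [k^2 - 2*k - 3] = 2*k - 2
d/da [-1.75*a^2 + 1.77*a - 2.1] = 1.77 - 3.5*a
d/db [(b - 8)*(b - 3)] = 2*b - 11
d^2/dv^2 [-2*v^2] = -4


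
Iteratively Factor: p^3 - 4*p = (p - 2)*(p^2 + 2*p) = (p - 2)*(p + 2)*(p)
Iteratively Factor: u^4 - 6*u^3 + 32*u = (u)*(u^3 - 6*u^2 + 32) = u*(u - 4)*(u^2 - 2*u - 8) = u*(u - 4)^2*(u + 2)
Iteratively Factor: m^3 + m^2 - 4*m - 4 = (m - 2)*(m^2 + 3*m + 2) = (m - 2)*(m + 1)*(m + 2)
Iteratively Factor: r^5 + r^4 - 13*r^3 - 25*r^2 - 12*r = (r + 1)*(r^4 - 13*r^2 - 12*r) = (r + 1)^2*(r^3 - r^2 - 12*r) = (r - 4)*(r + 1)^2*(r^2 + 3*r) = r*(r - 4)*(r + 1)^2*(r + 3)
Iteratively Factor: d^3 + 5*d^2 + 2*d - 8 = (d - 1)*(d^2 + 6*d + 8) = (d - 1)*(d + 4)*(d + 2)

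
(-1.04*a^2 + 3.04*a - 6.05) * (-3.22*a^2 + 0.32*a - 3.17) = 3.3488*a^4 - 10.1216*a^3 + 23.7506*a^2 - 11.5728*a + 19.1785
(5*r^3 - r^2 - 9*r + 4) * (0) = 0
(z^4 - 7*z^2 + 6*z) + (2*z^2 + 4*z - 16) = z^4 - 5*z^2 + 10*z - 16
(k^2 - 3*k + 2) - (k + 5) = k^2 - 4*k - 3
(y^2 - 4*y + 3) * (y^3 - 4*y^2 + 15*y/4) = y^5 - 8*y^4 + 91*y^3/4 - 27*y^2 + 45*y/4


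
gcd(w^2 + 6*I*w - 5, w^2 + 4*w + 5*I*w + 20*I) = w + 5*I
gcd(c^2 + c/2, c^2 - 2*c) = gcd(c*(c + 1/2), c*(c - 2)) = c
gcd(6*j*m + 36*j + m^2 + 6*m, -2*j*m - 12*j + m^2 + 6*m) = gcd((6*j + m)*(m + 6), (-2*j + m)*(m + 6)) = m + 6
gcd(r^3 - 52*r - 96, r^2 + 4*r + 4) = r + 2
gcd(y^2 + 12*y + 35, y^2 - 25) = y + 5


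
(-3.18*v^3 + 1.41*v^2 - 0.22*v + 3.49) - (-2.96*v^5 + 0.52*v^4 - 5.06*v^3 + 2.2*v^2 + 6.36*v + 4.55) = 2.96*v^5 - 0.52*v^4 + 1.88*v^3 - 0.79*v^2 - 6.58*v - 1.06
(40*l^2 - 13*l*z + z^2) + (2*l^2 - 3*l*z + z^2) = 42*l^2 - 16*l*z + 2*z^2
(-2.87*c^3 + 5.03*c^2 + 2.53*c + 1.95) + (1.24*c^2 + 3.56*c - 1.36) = -2.87*c^3 + 6.27*c^2 + 6.09*c + 0.59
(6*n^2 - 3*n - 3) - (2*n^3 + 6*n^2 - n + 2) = -2*n^3 - 2*n - 5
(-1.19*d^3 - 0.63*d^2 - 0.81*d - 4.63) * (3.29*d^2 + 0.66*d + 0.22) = -3.9151*d^5 - 2.8581*d^4 - 3.3425*d^3 - 15.9059*d^2 - 3.234*d - 1.0186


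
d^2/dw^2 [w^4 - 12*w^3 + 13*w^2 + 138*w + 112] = 12*w^2 - 72*w + 26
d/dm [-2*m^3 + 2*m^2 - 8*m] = -6*m^2 + 4*m - 8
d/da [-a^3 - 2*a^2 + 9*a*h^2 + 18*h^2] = -3*a^2 - 4*a + 9*h^2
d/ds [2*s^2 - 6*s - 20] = 4*s - 6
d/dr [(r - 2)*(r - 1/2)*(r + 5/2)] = 3*r^2 - 21/4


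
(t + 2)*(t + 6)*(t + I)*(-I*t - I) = -I*t^4 + t^3 - 9*I*t^3 + 9*t^2 - 20*I*t^2 + 20*t - 12*I*t + 12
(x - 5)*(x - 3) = x^2 - 8*x + 15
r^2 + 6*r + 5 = (r + 1)*(r + 5)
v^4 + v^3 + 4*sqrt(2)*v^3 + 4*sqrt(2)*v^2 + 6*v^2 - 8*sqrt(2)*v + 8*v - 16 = (v - 1)*(v + 2)*(v + 2*sqrt(2))^2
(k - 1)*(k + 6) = k^2 + 5*k - 6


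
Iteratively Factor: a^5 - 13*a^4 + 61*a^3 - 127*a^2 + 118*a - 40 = (a - 2)*(a^4 - 11*a^3 + 39*a^2 - 49*a + 20) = (a - 5)*(a - 2)*(a^3 - 6*a^2 + 9*a - 4) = (a - 5)*(a - 2)*(a - 1)*(a^2 - 5*a + 4) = (a - 5)*(a - 2)*(a - 1)^2*(a - 4)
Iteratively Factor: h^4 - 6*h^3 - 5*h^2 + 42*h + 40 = (h + 2)*(h^3 - 8*h^2 + 11*h + 20) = (h - 4)*(h + 2)*(h^2 - 4*h - 5) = (h - 5)*(h - 4)*(h + 2)*(h + 1)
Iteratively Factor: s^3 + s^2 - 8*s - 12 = (s + 2)*(s^2 - s - 6) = (s - 3)*(s + 2)*(s + 2)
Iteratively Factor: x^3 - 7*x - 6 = (x - 3)*(x^2 + 3*x + 2) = (x - 3)*(x + 1)*(x + 2)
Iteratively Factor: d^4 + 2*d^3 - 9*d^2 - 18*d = (d + 2)*(d^3 - 9*d) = d*(d + 2)*(d^2 - 9) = d*(d - 3)*(d + 2)*(d + 3)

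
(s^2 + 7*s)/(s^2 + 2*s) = (s + 7)/(s + 2)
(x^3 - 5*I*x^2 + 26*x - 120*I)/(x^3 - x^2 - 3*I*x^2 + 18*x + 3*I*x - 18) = (x^2 + I*x + 20)/(x^2 + x*(-1 + 3*I) - 3*I)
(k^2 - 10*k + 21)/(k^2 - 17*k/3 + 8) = 3*(k - 7)/(3*k - 8)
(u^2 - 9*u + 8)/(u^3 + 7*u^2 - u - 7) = (u - 8)/(u^2 + 8*u + 7)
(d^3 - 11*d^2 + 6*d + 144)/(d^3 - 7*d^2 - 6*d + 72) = (d - 8)/(d - 4)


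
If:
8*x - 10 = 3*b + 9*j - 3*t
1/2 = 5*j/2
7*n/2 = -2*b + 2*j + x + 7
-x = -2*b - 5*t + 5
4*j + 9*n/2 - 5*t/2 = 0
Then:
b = 25941/3575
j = 1/5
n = -8/11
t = -272/275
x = 16327/3575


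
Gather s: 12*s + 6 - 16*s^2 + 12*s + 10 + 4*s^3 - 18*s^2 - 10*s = 4*s^3 - 34*s^2 + 14*s + 16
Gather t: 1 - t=1 - t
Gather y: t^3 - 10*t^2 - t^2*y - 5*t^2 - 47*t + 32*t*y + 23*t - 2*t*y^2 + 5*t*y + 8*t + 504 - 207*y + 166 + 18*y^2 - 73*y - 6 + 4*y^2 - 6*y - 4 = t^3 - 15*t^2 - 16*t + y^2*(22 - 2*t) + y*(-t^2 + 37*t - 286) + 660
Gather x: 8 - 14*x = 8 - 14*x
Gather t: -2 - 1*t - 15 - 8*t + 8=-9*t - 9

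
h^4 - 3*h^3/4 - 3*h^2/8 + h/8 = h*(h - 1)*(h - 1/4)*(h + 1/2)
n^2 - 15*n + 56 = (n - 8)*(n - 7)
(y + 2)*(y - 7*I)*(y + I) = y^3 + 2*y^2 - 6*I*y^2 + 7*y - 12*I*y + 14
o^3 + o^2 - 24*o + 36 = (o - 3)*(o - 2)*(o + 6)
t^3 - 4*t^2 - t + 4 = (t - 4)*(t - 1)*(t + 1)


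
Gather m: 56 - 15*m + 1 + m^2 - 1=m^2 - 15*m + 56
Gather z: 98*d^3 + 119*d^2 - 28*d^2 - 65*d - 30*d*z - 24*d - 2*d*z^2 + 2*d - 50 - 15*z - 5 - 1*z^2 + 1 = 98*d^3 + 91*d^2 - 87*d + z^2*(-2*d - 1) + z*(-30*d - 15) - 54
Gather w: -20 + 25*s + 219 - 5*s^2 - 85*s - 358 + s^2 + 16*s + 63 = -4*s^2 - 44*s - 96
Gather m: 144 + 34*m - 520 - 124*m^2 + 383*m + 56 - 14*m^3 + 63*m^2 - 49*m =-14*m^3 - 61*m^2 + 368*m - 320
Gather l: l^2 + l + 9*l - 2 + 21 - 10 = l^2 + 10*l + 9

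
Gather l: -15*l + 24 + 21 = 45 - 15*l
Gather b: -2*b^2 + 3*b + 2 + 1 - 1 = -2*b^2 + 3*b + 2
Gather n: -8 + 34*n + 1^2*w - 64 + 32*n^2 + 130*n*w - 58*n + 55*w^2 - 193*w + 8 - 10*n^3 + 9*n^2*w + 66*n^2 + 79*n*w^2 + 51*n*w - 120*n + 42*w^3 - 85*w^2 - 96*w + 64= -10*n^3 + n^2*(9*w + 98) + n*(79*w^2 + 181*w - 144) + 42*w^3 - 30*w^2 - 288*w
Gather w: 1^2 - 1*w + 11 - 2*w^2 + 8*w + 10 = -2*w^2 + 7*w + 22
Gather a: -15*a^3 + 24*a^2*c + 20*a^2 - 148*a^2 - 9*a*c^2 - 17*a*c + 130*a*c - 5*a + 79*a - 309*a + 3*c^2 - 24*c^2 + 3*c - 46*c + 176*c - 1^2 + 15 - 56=-15*a^3 + a^2*(24*c - 128) + a*(-9*c^2 + 113*c - 235) - 21*c^2 + 133*c - 42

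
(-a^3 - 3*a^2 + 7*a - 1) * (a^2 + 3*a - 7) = -a^5 - 6*a^4 + 5*a^3 + 41*a^2 - 52*a + 7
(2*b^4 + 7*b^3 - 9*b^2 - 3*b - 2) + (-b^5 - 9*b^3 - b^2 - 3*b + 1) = -b^5 + 2*b^4 - 2*b^3 - 10*b^2 - 6*b - 1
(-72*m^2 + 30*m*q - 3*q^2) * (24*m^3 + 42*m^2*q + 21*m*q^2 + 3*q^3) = -1728*m^5 - 2304*m^4*q - 324*m^3*q^2 + 288*m^2*q^3 + 27*m*q^4 - 9*q^5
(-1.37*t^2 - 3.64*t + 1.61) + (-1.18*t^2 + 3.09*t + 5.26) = -2.55*t^2 - 0.55*t + 6.87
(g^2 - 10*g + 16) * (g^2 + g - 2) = g^4 - 9*g^3 + 4*g^2 + 36*g - 32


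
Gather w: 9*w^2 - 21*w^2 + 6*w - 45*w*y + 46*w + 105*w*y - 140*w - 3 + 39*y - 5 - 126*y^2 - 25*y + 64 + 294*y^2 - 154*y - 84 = -12*w^2 + w*(60*y - 88) + 168*y^2 - 140*y - 28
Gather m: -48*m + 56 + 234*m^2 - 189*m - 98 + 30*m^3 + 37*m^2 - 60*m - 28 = 30*m^3 + 271*m^2 - 297*m - 70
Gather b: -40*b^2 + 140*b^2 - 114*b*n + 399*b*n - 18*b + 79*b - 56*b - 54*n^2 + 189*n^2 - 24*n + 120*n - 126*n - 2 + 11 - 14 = 100*b^2 + b*(285*n + 5) + 135*n^2 - 30*n - 5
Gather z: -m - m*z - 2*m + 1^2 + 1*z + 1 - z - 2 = -m*z - 3*m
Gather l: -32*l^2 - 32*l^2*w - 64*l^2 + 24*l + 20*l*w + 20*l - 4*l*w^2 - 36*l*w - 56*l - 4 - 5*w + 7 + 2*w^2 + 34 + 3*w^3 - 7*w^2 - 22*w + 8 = l^2*(-32*w - 96) + l*(-4*w^2 - 16*w - 12) + 3*w^3 - 5*w^2 - 27*w + 45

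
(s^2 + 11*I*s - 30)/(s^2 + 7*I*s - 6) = (s + 5*I)/(s + I)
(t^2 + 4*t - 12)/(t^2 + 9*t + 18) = (t - 2)/(t + 3)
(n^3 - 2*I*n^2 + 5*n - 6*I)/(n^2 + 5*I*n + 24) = (n^2 + I*n + 2)/(n + 8*I)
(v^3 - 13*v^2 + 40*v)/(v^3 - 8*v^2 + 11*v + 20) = v*(v - 8)/(v^2 - 3*v - 4)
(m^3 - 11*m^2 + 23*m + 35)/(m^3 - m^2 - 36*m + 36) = (m^3 - 11*m^2 + 23*m + 35)/(m^3 - m^2 - 36*m + 36)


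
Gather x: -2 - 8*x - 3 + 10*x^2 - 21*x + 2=10*x^2 - 29*x - 3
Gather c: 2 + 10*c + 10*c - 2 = 20*c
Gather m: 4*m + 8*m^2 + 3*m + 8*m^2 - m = 16*m^2 + 6*m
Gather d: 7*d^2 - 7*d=7*d^2 - 7*d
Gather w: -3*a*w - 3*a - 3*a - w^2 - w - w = -6*a - w^2 + w*(-3*a - 2)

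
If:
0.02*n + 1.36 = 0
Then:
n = -68.00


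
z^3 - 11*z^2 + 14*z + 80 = (z - 8)*(z - 5)*(z + 2)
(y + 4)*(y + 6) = y^2 + 10*y + 24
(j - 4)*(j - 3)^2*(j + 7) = j^4 - 3*j^3 - 37*j^2 + 195*j - 252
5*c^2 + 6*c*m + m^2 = (c + m)*(5*c + m)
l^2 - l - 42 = (l - 7)*(l + 6)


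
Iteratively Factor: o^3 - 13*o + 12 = (o - 1)*(o^2 + o - 12) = (o - 3)*(o - 1)*(o + 4)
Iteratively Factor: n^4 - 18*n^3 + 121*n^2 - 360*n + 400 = (n - 5)*(n^3 - 13*n^2 + 56*n - 80) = (n - 5)*(n - 4)*(n^2 - 9*n + 20) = (n - 5)^2*(n - 4)*(n - 4)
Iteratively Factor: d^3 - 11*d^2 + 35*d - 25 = (d - 5)*(d^2 - 6*d + 5) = (d - 5)^2*(d - 1)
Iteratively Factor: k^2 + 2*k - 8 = (k + 4)*(k - 2)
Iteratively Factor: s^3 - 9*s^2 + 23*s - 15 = (s - 5)*(s^2 - 4*s + 3) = (s - 5)*(s - 1)*(s - 3)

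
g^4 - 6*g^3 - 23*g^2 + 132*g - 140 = (g - 7)*(g - 2)^2*(g + 5)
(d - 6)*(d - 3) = d^2 - 9*d + 18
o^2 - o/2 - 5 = (o - 5/2)*(o + 2)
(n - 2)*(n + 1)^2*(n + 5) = n^4 + 5*n^3 - 3*n^2 - 17*n - 10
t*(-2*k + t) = -2*k*t + t^2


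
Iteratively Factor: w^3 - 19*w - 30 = (w + 3)*(w^2 - 3*w - 10) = (w + 2)*(w + 3)*(w - 5)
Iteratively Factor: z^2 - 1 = (z - 1)*(z + 1)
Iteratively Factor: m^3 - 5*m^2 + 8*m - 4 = (m - 2)*(m^2 - 3*m + 2) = (m - 2)*(m - 1)*(m - 2)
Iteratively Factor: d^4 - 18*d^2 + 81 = (d + 3)*(d^3 - 3*d^2 - 9*d + 27) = (d - 3)*(d + 3)*(d^2 - 9) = (d - 3)*(d + 3)^2*(d - 3)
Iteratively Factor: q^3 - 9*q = (q + 3)*(q^2 - 3*q) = q*(q + 3)*(q - 3)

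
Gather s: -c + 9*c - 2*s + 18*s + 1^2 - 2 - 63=8*c + 16*s - 64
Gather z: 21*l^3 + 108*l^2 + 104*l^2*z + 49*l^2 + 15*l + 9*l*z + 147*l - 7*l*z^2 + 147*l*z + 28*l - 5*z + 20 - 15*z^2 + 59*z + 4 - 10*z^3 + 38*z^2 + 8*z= 21*l^3 + 157*l^2 + 190*l - 10*z^3 + z^2*(23 - 7*l) + z*(104*l^2 + 156*l + 62) + 24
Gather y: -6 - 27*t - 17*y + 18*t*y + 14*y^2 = -27*t + 14*y^2 + y*(18*t - 17) - 6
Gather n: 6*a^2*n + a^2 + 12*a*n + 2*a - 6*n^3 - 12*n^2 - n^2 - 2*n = a^2 + 2*a - 6*n^3 - 13*n^2 + n*(6*a^2 + 12*a - 2)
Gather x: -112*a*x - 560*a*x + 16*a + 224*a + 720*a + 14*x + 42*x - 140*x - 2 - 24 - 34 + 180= 960*a + x*(-672*a - 84) + 120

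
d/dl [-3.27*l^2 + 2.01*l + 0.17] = 2.01 - 6.54*l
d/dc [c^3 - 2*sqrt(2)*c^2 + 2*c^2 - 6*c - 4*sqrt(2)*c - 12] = 3*c^2 - 4*sqrt(2)*c + 4*c - 6 - 4*sqrt(2)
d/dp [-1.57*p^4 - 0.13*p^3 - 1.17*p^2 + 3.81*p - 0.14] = -6.28*p^3 - 0.39*p^2 - 2.34*p + 3.81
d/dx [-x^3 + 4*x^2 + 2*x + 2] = -3*x^2 + 8*x + 2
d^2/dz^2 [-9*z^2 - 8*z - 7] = -18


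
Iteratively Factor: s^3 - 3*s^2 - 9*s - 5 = (s - 5)*(s^2 + 2*s + 1) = (s - 5)*(s + 1)*(s + 1)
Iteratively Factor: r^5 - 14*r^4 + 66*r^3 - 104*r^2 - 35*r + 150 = (r - 5)*(r^4 - 9*r^3 + 21*r^2 + r - 30) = (r - 5)*(r - 2)*(r^3 - 7*r^2 + 7*r + 15) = (r - 5)*(r - 2)*(r + 1)*(r^2 - 8*r + 15) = (r - 5)*(r - 3)*(r - 2)*(r + 1)*(r - 5)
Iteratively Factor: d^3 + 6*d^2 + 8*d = (d)*(d^2 + 6*d + 8) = d*(d + 4)*(d + 2)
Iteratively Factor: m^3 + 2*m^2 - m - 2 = (m + 2)*(m^2 - 1) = (m - 1)*(m + 2)*(m + 1)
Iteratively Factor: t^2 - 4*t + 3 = (t - 3)*(t - 1)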